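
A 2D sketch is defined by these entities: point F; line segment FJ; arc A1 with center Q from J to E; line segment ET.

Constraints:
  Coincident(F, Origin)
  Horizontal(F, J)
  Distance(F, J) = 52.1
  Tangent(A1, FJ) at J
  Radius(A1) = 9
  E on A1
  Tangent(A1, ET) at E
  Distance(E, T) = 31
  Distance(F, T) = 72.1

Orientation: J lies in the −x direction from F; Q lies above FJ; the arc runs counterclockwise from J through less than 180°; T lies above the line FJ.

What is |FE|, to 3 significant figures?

46.3

Checks: ∠(QJ, JF) = 90.00° ✓; |QE| = 9.000 ✓; ∠(QE, ET) = 90.00° ✓; |ET| = 31.00 ✓; |FT| = 72.10 ✓.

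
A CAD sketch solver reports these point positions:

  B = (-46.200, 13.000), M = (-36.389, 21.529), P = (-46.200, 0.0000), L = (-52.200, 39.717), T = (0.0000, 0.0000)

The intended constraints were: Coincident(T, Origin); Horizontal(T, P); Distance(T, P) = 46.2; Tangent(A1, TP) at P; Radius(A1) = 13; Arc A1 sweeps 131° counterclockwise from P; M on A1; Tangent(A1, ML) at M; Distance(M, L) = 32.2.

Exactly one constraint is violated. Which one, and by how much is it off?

Distance(M, L) = 32.2 — off by 8.10.

T = (0.00, 0.00) ✓; T.y = 0.00, P.y = 0.00 ✓; |TP| = 46.20 ✓; ∠(BP, PT) = 90.00° ✓; |BP| = 13.00 ✓; bearing(B→M) − bearing(B→P) = 131.0° ✓; |BM| = 13.00 ✓; ∠(BM, ML) = 90.00° ✓; |ML| = 24.10 ✗.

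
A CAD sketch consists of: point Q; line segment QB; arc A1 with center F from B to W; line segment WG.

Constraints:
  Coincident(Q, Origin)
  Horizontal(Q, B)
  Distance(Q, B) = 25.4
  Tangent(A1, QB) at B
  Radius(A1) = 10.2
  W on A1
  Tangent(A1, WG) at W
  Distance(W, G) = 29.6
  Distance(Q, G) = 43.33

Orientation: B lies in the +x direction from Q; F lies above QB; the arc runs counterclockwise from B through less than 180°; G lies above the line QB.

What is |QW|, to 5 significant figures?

37.348

Q is at the origin; QB is horizontal with |QB| = 25.4 and B on the +x side, so B = (25.400, 0.0000). A1 meets QB tangentially, so FB is at right angles to QB, so F = B + (0, 10.2) = (25.400, 10.200). Since FW ⟂ WG (tangency), |FG| = √(10.2² + 29.6²) = 31.308 regardless of where W sits on A1. So G lies on both circle(Q, 43.33) and circle(F, 31.308); the above-QB intersection is G = (16.287, 40.153). W is the foot of the tangent from G: W = (33.659, 16.186).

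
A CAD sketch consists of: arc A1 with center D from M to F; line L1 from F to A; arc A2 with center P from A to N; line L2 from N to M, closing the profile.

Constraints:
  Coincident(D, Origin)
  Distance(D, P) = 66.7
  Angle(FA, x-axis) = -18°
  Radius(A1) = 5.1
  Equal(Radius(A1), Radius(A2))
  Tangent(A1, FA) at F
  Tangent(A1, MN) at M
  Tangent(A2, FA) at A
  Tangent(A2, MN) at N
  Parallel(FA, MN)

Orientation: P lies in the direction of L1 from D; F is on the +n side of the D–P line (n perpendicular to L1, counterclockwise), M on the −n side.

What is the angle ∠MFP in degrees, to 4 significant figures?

85.63°

The slot axis is L1's direction at -18.0°, so u = (cos -18.0°, sin -18.0°) = (0.9511, -0.3090) and n = (−sin -18.0°, cos -18.0°) = (0.3090, 0.9511). D is at the origin and P lies 66.7 along u from D, so P = 66.7·u = (63.44, -20.61). Tangency of A1 to both parallel lines with radius 5.1 puts F and M at D ± 5.1·n: F = (1.576, 4.850), M = (-1.576, -4.850). Then cos ∠MFP = FM·FP / (|FM||FP|), giving 85.63°.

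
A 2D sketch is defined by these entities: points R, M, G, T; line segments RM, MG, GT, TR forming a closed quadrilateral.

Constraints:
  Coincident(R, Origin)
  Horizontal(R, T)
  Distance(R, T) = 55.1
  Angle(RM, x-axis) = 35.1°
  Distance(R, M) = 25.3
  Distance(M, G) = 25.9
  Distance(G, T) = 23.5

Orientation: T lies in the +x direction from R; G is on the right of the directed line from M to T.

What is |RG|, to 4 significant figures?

34.08

R is at the origin; RT is horizontal with |RT| = 55.1 and T in +x, so T = (55.1, 0). RM runs at 35.1° with |RM| = 25.3, so M = (20.70, 14.55). G is determined by |MG| = 25.9 and |GT| = 23.5 together: it lies at the intersection of circle(M, 25.9) and circle(T, 23.5). With |MT| = 37.35, the foot of the radical line on MT is 20.26 from M and the perpendicular offset is √(25.9² − 20.26²) = 16.13. Taking the right-of-MT solution: G = (33.08, -8.203).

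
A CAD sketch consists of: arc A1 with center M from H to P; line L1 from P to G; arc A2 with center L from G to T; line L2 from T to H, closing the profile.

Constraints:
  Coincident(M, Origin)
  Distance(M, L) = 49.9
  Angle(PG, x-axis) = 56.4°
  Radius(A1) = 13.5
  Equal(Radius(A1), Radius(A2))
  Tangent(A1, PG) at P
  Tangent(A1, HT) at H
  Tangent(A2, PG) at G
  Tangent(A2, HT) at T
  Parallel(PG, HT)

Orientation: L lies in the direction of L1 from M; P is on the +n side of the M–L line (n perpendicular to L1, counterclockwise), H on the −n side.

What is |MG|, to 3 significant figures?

51.7

The slot axis is L1's direction at 56.4°, so u = (cos 56.4°, sin 56.4°) = (0.553, 0.833) and n = (−sin 56.4°, cos 56.4°) = (-0.833, 0.553). M is at the origin and L lies 49.9 along u from M, so L = 49.9·u = (27.6, 41.6). Tangency of A1 to both parallel lines with radius 13.5 puts P and H at M ± 13.5·n: P = (-11.2, 7.47), H = (11.2, -7.47). Equal radii place G and T the same way about L: G = L + 13.5·n = (16.4, 49.0), T = L − 13.5·n = (38.9, 34.1). Then |MG| = |G − M| = 51.7.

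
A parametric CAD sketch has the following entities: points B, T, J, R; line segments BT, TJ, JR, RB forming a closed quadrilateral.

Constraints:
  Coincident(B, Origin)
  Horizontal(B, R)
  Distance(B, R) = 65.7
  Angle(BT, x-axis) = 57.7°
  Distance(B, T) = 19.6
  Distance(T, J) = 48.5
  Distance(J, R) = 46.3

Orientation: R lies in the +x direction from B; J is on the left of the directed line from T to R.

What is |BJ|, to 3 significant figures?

66.9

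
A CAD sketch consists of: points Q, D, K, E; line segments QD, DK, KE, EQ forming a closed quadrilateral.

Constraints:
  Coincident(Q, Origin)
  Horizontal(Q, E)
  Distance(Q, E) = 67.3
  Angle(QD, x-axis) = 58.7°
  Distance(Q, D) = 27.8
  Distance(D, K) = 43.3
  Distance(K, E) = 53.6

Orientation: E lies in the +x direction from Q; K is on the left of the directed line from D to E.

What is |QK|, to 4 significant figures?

69.97

Q is at the origin; QE is horizontal with |QE| = 67.3 and E in +x, so E = (67.3, 0). QD runs at 58.7° with |QD| = 27.8, so D = (14.44, 23.75). K is determined by |DK| = 43.3 and |KE| = 53.6 together: it lies at the intersection of circle(D, 43.3) and circle(E, 53.6). With |DE| = 57.95, the foot of the radical line on DE is 20.36 from D and the perpendicular offset is √(43.3² − 20.36²) = 38.21. Taking the left-of-DE solution: K = (48.68, 50.26).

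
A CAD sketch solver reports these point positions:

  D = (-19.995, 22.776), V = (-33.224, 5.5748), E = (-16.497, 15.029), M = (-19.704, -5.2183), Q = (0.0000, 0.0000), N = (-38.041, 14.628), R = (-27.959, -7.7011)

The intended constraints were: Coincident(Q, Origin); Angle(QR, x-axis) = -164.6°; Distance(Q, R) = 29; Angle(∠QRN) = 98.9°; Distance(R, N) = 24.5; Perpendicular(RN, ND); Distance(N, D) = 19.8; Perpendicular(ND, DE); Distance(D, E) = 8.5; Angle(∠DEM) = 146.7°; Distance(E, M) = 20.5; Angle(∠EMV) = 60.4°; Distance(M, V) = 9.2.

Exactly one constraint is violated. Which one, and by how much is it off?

Distance(M, V) = 9.2 — off by 8.10.

Q = (0.00, 0.00) ✓; QR at -164.6° ✓; |QR| = 29.00 ✓; ∠QRN = 98.90° ✓; |RN| = 24.50 ✓; ∠(RN, ND) = 90.00° ✓; |ND| = 19.80 ✓; ∠(ND, DE) = 90.00° ✓; |DE| = 8.500 ✓; ∠DEM = 146.7° ✓; |EM| = 20.50 ✓; ∠EMV = 60.40° ✓; |MV| = 17.30 ✗.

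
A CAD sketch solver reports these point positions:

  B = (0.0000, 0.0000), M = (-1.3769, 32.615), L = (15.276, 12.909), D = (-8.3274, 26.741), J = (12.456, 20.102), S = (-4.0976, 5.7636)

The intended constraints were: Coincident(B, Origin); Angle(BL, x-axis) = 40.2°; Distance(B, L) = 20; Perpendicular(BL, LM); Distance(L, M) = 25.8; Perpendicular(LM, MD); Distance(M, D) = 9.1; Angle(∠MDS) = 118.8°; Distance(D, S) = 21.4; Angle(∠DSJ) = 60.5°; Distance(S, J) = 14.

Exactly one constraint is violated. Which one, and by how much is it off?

Distance(S, J) = 14 — off by 7.90.

B = (0.00, 0.00) ✓; BL at 40.20° ✓; |BL| = 20.00 ✓; ∠(BL, LM) = 90.00° ✓; |LM| = 25.80 ✓; ∠(LM, MD) = 90.00° ✓; |MD| = 9.100 ✓; ∠MDS = 118.8° ✓; |DS| = 21.40 ✓; ∠DSJ = 60.50° ✓; |SJ| = 21.90 ✗.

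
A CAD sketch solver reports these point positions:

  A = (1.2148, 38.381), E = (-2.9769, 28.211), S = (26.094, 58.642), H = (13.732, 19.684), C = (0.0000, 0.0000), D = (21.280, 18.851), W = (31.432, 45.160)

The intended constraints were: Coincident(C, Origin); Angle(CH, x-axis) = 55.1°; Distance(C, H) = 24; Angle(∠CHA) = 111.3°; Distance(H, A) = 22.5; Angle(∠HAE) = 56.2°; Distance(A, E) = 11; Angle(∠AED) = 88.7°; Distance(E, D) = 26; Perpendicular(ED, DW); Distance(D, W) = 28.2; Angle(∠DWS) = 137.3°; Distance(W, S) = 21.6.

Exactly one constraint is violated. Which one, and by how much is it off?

Distance(W, S) = 21.6 — off by 7.10.

C = (0.00, 0.00) ✓; CH at 55.10° ✓; |CH| = 24.00 ✓; ∠CHA = 111.3° ✓; |HA| = 22.50 ✓; ∠HAE = 56.20° ✓; |AE| = 11.00 ✓; ∠AED = 88.70° ✓; |ED| = 26.00 ✓; ∠(ED, DW) = 90.00° ✓; |DW| = 28.20 ✓; ∠DWS = 137.3° ✓; |WS| = 14.50 ✗.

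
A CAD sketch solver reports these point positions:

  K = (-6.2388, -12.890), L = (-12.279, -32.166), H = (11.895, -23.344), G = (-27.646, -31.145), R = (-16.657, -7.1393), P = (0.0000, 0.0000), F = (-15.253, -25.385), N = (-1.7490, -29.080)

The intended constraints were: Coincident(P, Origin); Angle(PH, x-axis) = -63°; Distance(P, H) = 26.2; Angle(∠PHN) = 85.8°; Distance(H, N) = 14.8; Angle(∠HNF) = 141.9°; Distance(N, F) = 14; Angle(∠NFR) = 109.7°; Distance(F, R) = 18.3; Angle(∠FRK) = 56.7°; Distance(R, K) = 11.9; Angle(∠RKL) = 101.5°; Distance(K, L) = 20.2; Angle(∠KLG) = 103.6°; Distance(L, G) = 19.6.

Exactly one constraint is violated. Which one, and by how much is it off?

Distance(L, G) = 19.6 — off by 4.20.

P = (0.00, 0.00) ✓; PH at -63.00° ✓; |PH| = 26.20 ✓; ∠PHN = 85.80° ✓; |HN| = 14.80 ✓; ∠HNF = 141.9° ✓; |NF| = 14.00 ✓; ∠NFR = 109.7° ✓; |FR| = 18.30 ✓; ∠FRK = 56.70° ✓; |RK| = 11.90 ✓; ∠RKL = 101.5° ✓; |KL| = 20.20 ✓; ∠KLG = 103.6° ✓; |LG| = 15.40 ✗.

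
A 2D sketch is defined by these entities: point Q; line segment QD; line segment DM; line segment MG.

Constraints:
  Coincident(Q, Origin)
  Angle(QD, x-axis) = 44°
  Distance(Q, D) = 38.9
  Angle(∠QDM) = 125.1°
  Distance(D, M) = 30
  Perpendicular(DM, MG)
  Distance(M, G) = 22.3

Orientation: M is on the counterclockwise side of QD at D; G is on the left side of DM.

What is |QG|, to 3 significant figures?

53.2

∠QDM = 125.1°, so DM runs at 44.0° + (180° − 125.1°) = 98.9° from the x-axis; with |DM| = 30.0, M = D + 30.0·(cos 98.9°, sin 98.9°) = (23.3, 56.7). DM ⟂ MG; with |MG| = 22.3 on the left of DM, G = M + 22.3·(-0.988, -0.155) = (1.31, 53.2). Then |QG| = |G − Q| = 53.2.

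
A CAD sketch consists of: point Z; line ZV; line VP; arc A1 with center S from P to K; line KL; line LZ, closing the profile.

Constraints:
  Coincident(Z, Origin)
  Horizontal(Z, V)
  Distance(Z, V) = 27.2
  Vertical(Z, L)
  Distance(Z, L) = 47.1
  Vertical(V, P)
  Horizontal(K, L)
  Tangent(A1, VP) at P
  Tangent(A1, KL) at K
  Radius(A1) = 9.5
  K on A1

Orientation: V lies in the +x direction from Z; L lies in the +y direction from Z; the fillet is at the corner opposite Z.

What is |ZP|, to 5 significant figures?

46.407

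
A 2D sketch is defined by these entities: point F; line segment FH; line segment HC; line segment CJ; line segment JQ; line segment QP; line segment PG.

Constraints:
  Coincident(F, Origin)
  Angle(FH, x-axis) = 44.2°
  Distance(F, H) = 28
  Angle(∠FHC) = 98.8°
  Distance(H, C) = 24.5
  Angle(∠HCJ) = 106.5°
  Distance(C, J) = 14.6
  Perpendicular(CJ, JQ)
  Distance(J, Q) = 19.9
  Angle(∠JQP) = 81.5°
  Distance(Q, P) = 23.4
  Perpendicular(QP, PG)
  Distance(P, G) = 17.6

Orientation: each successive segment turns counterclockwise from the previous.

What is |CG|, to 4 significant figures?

6.019

F is at the origin; FH runs at 44.2° with length 28.0, so H = (20.07, 19.52). ∠FHC = 98.8° gives HC at 125.4° from the x-axis; with |HC| = 24.5, C = (5.881, 39.49). ∠HCJ = 106.5° gives CJ at -161.1° from the x-axis; with |CJ| = 14.6, J = (-7.932, 34.76). CJ is perpendicular to JQ, so JQ runs at -71.10°; with |JQ| = 19.9, Q = (-1.486, 15.93). ∠JQP = 81.5° gives QP at 27.40° from the x-axis; with |QP| = 23.4, P = (19.29, 26.70). The perpendicularity gives PG at right angles to QP, so PG runs at 117.4°; with |PG| = 17.6, G = (11.19, 42.33). Then |CG| = |G − C| = 6.019.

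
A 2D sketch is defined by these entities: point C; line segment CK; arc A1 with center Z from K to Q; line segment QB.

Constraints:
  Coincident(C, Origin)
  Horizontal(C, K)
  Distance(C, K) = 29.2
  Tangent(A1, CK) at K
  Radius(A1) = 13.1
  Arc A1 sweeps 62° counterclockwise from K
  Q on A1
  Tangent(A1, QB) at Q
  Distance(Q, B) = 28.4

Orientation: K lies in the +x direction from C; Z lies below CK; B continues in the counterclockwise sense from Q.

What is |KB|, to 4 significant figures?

40.57

On A1, K sits at bearing 90° from Z; a 62° counterclockwise sweep puts Q at bearing 152°, so Q = Z + 13.1·(cos 152°, sin 152°) = (17.63, -6.950). The tangent condition forces ZQ to be normal to QB, so QB runs along (−sin 152°, cos 152°); with |QB| = 28.4, B = (4.300, -32.03). Then |KB| = |B − K| = 40.57.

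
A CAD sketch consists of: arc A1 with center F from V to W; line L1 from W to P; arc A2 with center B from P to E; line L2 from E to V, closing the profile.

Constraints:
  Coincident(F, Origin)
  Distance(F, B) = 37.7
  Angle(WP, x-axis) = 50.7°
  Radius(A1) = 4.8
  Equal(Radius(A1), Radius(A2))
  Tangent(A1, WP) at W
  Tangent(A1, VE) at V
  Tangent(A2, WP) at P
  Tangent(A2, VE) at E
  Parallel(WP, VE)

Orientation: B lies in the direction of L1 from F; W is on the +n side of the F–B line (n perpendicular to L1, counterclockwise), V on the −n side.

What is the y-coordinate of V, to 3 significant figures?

-3.04

F is at the origin and B lies 37.7 along u from F, so B = 37.7·u = (23.9, 29.2). Tangency of A1 to both parallel lines with radius 4.8 puts W and V at F ± 4.8·n: W = (-3.71, 3.04), V = (3.71, -3.04). So V.y = -3.04.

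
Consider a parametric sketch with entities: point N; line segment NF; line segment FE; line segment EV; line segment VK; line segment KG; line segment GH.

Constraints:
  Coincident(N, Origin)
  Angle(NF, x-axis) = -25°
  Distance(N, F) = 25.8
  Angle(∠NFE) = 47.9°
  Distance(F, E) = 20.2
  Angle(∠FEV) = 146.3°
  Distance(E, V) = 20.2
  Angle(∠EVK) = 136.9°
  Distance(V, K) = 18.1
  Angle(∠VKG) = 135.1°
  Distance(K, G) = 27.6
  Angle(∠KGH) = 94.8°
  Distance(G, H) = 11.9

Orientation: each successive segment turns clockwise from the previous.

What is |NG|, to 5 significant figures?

34.459

N is at the origin; NF runs at -25.0° with length 25.8, so F = (23.383, -10.904). ∠NFE = 47.9° gives FE at -157.10° from the x-axis; with |FE| = 20.2, E = (4.7748, -18.764). ∠FEV = 146.3° gives EV at 169.20° from the x-axis; with |EV| = 20.2, V = (-15.067, -14.979). ∠EVK = 136.9° gives VK at 126.10° from the x-axis; with |VK| = 18.1, K = (-25.732, -0.35414). ∠VKG = 135.1° gives KG at 81.200° from the x-axis; with |KG| = 27.6, G = (-21.509, 26.921). Then |NG| = |G − N| = 34.459.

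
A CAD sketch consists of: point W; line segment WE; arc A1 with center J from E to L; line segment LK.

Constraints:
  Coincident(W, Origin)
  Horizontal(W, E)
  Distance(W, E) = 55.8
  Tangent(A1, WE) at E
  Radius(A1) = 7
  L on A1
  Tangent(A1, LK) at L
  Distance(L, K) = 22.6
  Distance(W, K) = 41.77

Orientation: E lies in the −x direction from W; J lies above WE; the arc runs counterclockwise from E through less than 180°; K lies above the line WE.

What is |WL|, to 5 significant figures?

50.352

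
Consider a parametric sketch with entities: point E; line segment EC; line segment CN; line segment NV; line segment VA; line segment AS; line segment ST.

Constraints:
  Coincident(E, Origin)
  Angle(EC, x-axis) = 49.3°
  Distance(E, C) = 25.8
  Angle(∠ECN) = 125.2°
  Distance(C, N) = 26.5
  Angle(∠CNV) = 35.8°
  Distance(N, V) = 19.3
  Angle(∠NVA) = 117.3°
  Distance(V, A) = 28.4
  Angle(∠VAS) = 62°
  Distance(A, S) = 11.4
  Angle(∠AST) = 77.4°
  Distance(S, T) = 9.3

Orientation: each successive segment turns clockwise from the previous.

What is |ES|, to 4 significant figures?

30.77

E is at the origin; EC runs at 49.3° with length 25.8, so C = (16.82, 19.56). ∠ECN = 125.2° gives CN at -5.500° from the x-axis; with |CN| = 26.5, N = (43.20, 17.02). ∠CNV = 35.8° gives NV at -149.7° from the x-axis; with |NV| = 19.3, V = (26.54, 7.283). ∠NVA = 117.3° gives VA at 147.6° from the x-axis; with |VA| = 28.4, A = (2.560, 22.50). ∠VAS = 62.0° gives AS at 29.60° from the x-axis; with |AS| = 11.4, S = (12.47, 28.13). Then |ES| = |S − E| = 30.77.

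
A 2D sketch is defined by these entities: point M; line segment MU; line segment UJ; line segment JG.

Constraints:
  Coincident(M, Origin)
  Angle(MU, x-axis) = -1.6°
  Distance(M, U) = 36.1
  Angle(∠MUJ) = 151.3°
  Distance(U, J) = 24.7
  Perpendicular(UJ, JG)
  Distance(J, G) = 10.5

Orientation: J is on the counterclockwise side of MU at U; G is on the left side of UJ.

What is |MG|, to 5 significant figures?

56.778

∠MUJ = 151.3°, so UJ runs at -1.6° + (180° − 151.3°) = 27.100° from the x-axis; with |UJ| = 24.7, J = U + 24.7·(cos 27.100°, sin 27.100°) = (58.074, 10.244). UJ ⟂ JG; with |JG| = 10.5 on the left of UJ, G = J + 10.5·(-0.45554, 0.89021) = (53.291, 19.591). Then |MG| = |G − M| = 56.778.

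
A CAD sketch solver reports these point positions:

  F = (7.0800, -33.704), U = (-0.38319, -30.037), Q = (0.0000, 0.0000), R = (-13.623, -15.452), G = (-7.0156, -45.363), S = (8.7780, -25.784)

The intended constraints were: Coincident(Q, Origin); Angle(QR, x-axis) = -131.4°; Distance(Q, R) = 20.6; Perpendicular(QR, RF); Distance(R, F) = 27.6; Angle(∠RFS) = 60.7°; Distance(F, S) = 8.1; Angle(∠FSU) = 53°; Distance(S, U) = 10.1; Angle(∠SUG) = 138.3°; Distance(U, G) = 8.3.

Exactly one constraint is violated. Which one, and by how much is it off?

Distance(U, G) = 8.3 — off by 8.40.

Q = (0.00, 0.00) ✓; QR at -131.4° ✓; |QR| = 20.60 ✓; ∠(QR, RF) = 90.00° ✓; |RF| = 27.60 ✓; ∠RFS = 60.70° ✓; |FS| = 8.100 ✓; ∠FSU = 53.00° ✓; |SU| = 10.10 ✓; ∠SUG = 138.3° ✓; |UG| = 16.70 ✗.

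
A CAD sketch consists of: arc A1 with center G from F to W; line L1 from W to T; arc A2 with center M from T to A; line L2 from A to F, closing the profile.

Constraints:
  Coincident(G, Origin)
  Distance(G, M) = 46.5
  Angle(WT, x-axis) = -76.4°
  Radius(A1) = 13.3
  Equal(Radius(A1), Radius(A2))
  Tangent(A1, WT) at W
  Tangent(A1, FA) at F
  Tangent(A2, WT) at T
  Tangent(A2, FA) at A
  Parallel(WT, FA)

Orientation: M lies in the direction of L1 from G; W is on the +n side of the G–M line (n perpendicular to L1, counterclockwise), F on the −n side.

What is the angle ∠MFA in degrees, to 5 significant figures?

15.962°

Tangency of A1 to both parallel lines with radius 13.3 puts W and F at G ± 13.3·n: W = (12.927, 3.1274), F = (-12.927, -3.1274). Equal radii place T and A the same way about M: T = M + 13.3·n = (23.861, -42.069), A = M − 13.3·n = (-1.9930, -48.324). Then cos ∠MFA = FM·FA / (|FM||FA|), giving 15.962°.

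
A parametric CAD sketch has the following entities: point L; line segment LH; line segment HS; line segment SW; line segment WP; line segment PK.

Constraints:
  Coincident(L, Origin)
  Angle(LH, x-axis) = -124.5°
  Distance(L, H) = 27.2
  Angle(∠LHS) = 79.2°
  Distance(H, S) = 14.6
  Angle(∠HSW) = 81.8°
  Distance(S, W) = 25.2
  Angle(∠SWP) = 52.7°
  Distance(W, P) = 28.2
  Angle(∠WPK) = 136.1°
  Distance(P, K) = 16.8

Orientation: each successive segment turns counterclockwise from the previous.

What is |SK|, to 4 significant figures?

26.41

L is at the origin; LH runs at -124.5° with length 27.2, so H = (-15.41, -22.42). ∠LHS = 79.2° gives HS at -23.70° from the x-axis; with |HS| = 14.6, S = (-2.038, -28.28). ∠HSW = 81.8° gives SW at 74.50° from the x-axis; with |SW| = 25.2, W = (4.697, -4.001). ∠SWP = 52.7° gives WP at -158.2° from the x-axis; with |WP| = 28.2, P = (-21.49, -14.47). ∠WPK = 136.1° gives PK at -114.3° from the x-axis; with |PK| = 16.8, K = (-28.40, -29.79). Then |SK| = |K − S| = 26.41.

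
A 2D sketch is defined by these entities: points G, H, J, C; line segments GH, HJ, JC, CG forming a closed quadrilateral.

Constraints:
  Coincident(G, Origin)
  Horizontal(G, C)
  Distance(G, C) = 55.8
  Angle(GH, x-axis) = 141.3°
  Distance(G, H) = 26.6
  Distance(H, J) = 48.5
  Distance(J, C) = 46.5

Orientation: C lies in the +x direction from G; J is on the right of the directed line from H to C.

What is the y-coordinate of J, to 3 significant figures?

-18.2

G is at the origin; G and C share the same y with |GC| = 55.8 and C in +x, so C = (55.8, 0). GH runs at 141.3° with |GH| = 26.6, so H = (-20.8, 16.6). J is determined by |HJ| = 48.5 and |JC| = 46.5 together: it lies at the intersection of circle(H, 48.5) and circle(C, 46.5). With |HC| = 78.3, the foot of the radical line on HC is 40.4 from H and the perpendicular offset is √(48.5² − 40.4²) = 26.9. Taking the right-of-HC solution: J = (13.0, -18.2).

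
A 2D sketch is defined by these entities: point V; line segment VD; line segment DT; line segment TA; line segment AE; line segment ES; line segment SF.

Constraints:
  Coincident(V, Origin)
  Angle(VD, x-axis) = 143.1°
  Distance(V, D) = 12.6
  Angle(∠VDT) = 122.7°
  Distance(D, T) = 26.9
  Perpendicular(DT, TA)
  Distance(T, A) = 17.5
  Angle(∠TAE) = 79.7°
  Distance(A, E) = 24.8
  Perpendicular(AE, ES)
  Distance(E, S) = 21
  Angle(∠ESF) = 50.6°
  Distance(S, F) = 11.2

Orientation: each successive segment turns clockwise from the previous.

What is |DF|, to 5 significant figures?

13.532

V is at the origin; VD runs at 143.1° with length 12.6, so D = (-10.076, 7.5653). ∠VDT = 122.7° gives DT at 85.800° from the x-axis; with |DT| = 26.9, T = (-8.1059, 34.393). The perpendicularity gives TA at right angles to DT, so TA runs at -4.2000°; with |TA| = 17.5, A = (9.3471, 33.111). ∠TAE = 79.7° gives AE at -104.50° from the x-axis; with |AE| = 24.8, E = (3.1377, 9.1013). AE is perpendicular to ES, so ES runs at 165.50°; with |ES| = 21.0, S = (-17.193, 14.359). ∠ESF = 50.6° gives SF at 36.100° from the x-axis; with |SF| = 11.2, F = (-8.1440, 20.958). Then |DF| = |F − D| = 13.532.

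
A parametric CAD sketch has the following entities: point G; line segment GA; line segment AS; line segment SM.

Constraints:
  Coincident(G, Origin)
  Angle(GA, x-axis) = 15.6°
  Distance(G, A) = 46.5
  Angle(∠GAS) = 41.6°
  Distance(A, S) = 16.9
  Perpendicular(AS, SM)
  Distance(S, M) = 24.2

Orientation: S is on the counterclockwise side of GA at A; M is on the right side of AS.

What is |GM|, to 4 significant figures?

57.90

G is at the origin; GA runs at 15.6° with length 46.5, so A = 46.5·(cos 15.6°, sin 15.6°) = (44.79, 12.50). ∠GAS = 41.6°, so AS runs at 15.6° + (180° − 41.6°) = 154.0° from the x-axis; with |AS| = 16.9, S = A + 16.9·(cos 154.0°, sin 154.0°) = (29.60, 19.91). AS ⟂ SM; with |SM| = 24.2 on the right of AS, M = S + 24.2·(0.4384, 0.8988) = (40.21, 41.66). Then |GM| = |M − G| = 57.90.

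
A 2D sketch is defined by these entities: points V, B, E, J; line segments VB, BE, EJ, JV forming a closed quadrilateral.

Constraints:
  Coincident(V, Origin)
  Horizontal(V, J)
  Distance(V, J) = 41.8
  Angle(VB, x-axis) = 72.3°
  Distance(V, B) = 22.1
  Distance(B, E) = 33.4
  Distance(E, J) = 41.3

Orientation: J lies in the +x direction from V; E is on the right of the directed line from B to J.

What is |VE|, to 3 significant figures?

12.3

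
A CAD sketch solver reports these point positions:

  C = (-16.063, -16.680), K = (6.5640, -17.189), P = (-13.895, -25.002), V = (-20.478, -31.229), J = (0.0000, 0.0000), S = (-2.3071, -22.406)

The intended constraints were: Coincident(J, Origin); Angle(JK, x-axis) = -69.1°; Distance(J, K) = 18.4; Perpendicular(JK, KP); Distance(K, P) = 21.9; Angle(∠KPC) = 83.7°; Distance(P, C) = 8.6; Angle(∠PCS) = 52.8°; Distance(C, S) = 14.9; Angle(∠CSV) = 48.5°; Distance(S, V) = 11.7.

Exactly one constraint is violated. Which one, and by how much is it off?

Distance(S, V) = 11.7 — off by 8.50.

J = (0.00, 0.00) ✓; JK at -69.10° ✓; |JK| = 18.40 ✓; ∠(JK, KP) = 90.00° ✓; |KP| = 21.90 ✓; ∠KPC = 83.70° ✓; |PC| = 8.600 ✓; ∠PCS = 52.80° ✓; |CS| = 14.90 ✓; ∠CSV = 48.50° ✓; |SV| = 20.20 ✗.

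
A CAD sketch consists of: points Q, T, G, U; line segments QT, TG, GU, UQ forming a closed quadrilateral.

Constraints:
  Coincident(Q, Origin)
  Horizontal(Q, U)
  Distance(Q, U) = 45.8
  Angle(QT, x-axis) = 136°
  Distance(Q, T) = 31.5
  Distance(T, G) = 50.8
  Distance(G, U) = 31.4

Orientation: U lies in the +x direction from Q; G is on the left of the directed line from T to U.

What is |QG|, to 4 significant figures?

38.10

Checks: |TG| = 50.80 ✓; |GU| = 31.40 ✓.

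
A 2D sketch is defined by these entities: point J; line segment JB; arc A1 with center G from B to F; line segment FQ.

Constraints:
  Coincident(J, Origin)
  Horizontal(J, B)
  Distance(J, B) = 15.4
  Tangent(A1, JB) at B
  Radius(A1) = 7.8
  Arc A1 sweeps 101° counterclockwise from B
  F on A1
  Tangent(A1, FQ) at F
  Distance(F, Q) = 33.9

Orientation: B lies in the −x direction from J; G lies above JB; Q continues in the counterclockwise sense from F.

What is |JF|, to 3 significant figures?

12.1

J is at the origin; J and B share the same y with |JB| = 15.4 and B on the −x side, so B = (-15.4, 0.00). A1 meets JB tangentially, so GB is at right angles to JB, so G = B + (0, 7.8) = (-15.4, 7.80). On A1, B sits at bearing -90° from G; a 101° counterclockwise sweep puts F at bearing 11°, so F = G + 7.8·(cos 11°, sin 11°) = (-7.74, 9.29). Then |JF| = |F − J| = 12.1.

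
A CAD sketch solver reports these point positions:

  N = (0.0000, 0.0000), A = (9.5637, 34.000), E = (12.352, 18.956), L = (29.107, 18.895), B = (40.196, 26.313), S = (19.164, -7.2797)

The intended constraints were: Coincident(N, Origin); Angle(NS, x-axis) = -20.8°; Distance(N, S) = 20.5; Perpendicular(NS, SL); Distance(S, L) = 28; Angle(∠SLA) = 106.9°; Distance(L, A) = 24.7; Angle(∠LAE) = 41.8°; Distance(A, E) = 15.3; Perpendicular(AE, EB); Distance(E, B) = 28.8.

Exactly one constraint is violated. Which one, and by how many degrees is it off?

Perpendicular(AE, EB) — off by 4.30°.

N = (0.00, 0.00) ✓; NS at -20.80° ✓; |NS| = 20.50 ✓; ∠(NS, SL) = 90.00° ✓; |SL| = 28.00 ✓; ∠SLA = 106.9° ✓; |LA| = 24.70 ✓; ∠LAE = 41.80° ✓; |AE| = 15.30 ✓; ∠(AE, EB) = 94.30° ✗; |EB| = 28.80 ✓.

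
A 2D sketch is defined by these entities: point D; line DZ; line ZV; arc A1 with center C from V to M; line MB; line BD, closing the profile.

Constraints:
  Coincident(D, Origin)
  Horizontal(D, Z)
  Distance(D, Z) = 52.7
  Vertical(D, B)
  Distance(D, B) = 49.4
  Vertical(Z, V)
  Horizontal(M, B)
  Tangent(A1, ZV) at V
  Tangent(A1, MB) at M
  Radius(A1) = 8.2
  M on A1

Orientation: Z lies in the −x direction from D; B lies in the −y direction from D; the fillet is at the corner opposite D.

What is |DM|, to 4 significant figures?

66.49

D is at the origin; D and Z share the same y with |DZ| = 52.7 and Z on the −x side, so Z = (-52.70, 0.000). DB is vertical with |DB| = 49.4 and B on the −y side, so B = (0.000, -49.40). The virtual corner opposite D is at (-52.70, -49.40). Since A1 is tangent to ZV there, CV ⟂ ZV and the tangent condition forces CM to be normal to MB, with radius 8.2, so the center C sits 8.2 in from both sides at C = (-44.50, -41.20). That places the tangent points at V = (-52.70, -41.20) on ZV and M = (-44.50, -49.40) on MB. Then |DM| = |M − D| = 66.49.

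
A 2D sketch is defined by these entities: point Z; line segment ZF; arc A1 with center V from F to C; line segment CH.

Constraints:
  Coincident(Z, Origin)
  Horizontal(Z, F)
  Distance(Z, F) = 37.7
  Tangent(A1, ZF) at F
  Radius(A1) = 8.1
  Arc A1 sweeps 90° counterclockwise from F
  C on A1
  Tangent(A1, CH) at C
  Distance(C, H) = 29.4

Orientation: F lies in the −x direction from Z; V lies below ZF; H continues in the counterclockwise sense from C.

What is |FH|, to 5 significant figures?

38.365

Z is at the origin; ZF is horizontal with |ZF| = 37.7 and F on the −x side, so F = (-37.700, 0.0000). The tangent condition forces VF to be normal to ZF, so V = F + (0, -8.1) = (-37.700, -8.1000). On A1, F sits at bearing 90° from V; a 90° counterclockwise sweep puts C at bearing 180°, so C = V + 8.1·(cos 180°, sin 180°) = (-45.800, -8.1000). Since A1 is tangent to CH there, VC ⟂ CH, so CH runs along (−sin 180°, cos 180°); with |CH| = 29.4, H = (-45.800, -37.500). Then |FH| = |H − F| = 38.365.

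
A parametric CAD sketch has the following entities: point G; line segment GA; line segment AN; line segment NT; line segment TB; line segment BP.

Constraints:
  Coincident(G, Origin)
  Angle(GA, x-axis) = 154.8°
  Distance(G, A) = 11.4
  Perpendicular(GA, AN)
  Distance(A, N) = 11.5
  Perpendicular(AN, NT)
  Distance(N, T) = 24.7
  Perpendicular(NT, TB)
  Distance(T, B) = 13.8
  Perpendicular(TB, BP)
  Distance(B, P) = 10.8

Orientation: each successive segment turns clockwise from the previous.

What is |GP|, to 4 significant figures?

3.397

G is at the origin; GA runs at 154.8° with length 11.4, so A = (-10.32, 4.854). The perpendicularity gives AN at right angles to GA, so AN runs at 64.80°; with |AN| = 11.5, N = (-5.419, 15.26). The perpendicularity gives NT at right angles to AN, so NT runs at -25.20°; with |NT| = 24.7, T = (16.93, 4.743). NT ⟂ TB, so TB runs at -115.2°; with |TB| = 13.8, B = (11.05, -7.744). TB is perpendicular to BP, so BP runs at 154.8°; with |BP| = 10.8, P = (1.283, -3.146). Then |GP| = |P − G| = 3.397.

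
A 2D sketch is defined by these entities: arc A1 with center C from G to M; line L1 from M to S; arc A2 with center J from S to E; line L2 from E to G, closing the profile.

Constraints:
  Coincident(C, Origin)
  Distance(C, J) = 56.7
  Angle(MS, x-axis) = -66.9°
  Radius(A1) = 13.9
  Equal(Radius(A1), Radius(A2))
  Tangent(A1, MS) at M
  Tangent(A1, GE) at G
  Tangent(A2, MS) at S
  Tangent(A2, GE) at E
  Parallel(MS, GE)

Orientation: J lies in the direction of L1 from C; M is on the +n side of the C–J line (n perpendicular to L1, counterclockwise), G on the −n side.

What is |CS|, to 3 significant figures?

58.4

Tangency of A1 to both parallel lines with radius 13.9 puts M and G at C ± 13.9·n: M = (12.8, 5.45), G = (-12.8, -5.45). Equal radii place S and E the same way about J: S = J + 13.9·n = (35.0, -46.7), E = J − 13.9·n = (9.46, -57.6). Then |CS| = |S − C| = 58.4.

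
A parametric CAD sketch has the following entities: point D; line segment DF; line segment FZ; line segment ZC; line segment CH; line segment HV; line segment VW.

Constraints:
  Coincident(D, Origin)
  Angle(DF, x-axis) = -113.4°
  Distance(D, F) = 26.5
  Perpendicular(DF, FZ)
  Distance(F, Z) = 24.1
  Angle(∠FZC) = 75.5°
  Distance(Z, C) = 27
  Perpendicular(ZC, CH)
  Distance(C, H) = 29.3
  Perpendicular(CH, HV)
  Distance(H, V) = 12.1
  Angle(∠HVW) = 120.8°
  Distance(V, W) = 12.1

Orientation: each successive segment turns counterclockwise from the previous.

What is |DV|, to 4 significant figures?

20.99

ZC is perpendicular to CH, so CH runs at 171.1°; with |CH| = 29.3, H = (-13.18, -2.684). CH ⟂ HV, so HV runs at -98.90°; with |HV| = 12.1, V = (-15.05, -14.64). Then |DV| = |V − D| = 20.99.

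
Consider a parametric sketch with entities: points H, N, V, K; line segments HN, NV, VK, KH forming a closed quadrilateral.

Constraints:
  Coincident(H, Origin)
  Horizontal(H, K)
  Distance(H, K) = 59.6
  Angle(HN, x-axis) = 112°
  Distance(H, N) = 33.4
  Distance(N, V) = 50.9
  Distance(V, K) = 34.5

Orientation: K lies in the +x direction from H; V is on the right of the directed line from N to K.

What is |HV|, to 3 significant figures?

25.4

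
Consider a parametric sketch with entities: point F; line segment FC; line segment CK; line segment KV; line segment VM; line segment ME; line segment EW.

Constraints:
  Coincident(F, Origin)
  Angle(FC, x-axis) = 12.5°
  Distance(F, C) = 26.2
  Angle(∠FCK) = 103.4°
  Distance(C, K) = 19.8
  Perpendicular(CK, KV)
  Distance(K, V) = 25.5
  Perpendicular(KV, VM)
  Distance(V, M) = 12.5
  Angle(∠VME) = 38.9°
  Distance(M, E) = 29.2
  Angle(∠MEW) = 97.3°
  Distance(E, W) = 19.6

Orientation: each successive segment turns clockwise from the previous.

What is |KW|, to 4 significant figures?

31.99

F is at the origin; FC runs at 12.5° with length 26.2, so C = (25.58, 5.671). ∠FCK = 103.4° gives CK at -64.10° from the x-axis; with |CK| = 19.8, K = (34.23, -12.14). CK ⟂ KV, so KV runs at -154.1°; with |KV| = 25.5, V = (11.29, -23.28). KV ⟂ VM, so VM runs at 115.9°; with |VM| = 12.5, M = (5.829, -12.03). ∠VME = 38.9° gives ME at -25.20° from the x-axis; with |ME| = 29.2, E = (32.25, -24.47). ∠MEW = 97.3° gives EW at -107.9° from the x-axis; with |EW| = 19.6, W = (26.23, -43.12). Then |KW| = |W − K| = 31.99.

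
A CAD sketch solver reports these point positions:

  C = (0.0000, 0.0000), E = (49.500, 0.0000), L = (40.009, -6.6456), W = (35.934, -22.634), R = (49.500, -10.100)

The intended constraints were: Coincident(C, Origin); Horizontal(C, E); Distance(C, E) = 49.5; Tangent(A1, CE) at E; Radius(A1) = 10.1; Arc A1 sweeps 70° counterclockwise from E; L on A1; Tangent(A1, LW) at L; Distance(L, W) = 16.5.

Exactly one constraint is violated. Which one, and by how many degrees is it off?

Tangent(A1, LW) at L — off by 5.70°.

C = (0.00, 0.00) ✓; C.y = 0.00, E.y = 0.00 ✓; |CE| = 49.50 ✓; ∠(RE, EC) = 90.00° ✓; |RE| = 10.10 ✓; bearing(R→L) − bearing(R→E) = 70.00° ✓; |RL| = 10.10 ✓; ∠(RL, LW) = 84.30° ✗; |LW| = 16.50 ✓.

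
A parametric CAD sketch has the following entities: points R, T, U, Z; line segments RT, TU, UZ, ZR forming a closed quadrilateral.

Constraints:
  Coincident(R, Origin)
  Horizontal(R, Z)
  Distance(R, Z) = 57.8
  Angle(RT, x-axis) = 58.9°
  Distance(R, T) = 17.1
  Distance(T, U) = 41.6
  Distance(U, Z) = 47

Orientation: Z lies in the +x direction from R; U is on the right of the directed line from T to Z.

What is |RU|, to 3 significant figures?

31.8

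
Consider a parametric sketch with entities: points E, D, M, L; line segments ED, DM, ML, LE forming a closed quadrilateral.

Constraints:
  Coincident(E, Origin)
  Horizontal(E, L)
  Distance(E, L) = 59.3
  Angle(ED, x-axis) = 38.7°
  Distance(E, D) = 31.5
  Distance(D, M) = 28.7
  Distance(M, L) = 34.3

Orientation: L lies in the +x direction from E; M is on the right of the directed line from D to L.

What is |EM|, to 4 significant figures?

27.68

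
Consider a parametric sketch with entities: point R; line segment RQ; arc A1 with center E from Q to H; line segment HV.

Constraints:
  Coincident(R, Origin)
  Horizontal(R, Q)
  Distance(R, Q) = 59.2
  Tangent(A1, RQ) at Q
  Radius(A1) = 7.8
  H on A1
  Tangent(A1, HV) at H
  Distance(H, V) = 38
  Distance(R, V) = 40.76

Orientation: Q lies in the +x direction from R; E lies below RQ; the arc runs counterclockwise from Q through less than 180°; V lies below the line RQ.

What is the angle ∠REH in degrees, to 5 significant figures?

35.779°

Checks: R.y = 0.00, Q.y = 0.00 ✓; |EH| = 7.800 ✓; ∠(EH, HV) = 90.00° ✓; |HV| = 38.00 ✓; |RV| = 40.76 ✓.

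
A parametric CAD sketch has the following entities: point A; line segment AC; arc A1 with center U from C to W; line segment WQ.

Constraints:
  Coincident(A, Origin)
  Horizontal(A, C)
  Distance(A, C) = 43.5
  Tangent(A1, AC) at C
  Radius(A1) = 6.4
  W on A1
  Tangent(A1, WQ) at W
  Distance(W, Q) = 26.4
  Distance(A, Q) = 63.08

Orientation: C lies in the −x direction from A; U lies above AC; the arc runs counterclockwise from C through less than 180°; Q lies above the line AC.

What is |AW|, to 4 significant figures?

39.86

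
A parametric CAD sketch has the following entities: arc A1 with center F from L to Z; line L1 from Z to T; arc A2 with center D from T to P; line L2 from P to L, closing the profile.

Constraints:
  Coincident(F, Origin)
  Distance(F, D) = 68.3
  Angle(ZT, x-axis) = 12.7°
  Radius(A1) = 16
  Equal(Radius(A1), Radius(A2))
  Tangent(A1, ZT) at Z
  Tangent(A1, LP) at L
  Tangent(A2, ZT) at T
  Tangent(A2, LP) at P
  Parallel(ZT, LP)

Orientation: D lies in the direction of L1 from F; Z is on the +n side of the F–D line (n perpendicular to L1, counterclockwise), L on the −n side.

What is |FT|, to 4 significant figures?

70.15

The slot axis is L1's direction at 12.7°, so u = (cos 12.7°, sin 12.7°) = (0.9755, 0.2198) and n = (−sin 12.7°, cos 12.7°) = (-0.2198, 0.9755). F is at the origin and D lies 68.3 along u from F, so D = 68.3·u = (66.63, 15.02). Tangency of A1 to both parallel lines with radius 16.0 puts Z and L at F ± 16.0·n: Z = (-3.518, 15.61), L = (3.518, -15.61). Equal radii place T and P the same way about D: T = D + 16.0·n = (63.11, 30.62), P = D − 16.0·n = (70.15, -0.5931). Then |FT| = |T − F| = 70.15.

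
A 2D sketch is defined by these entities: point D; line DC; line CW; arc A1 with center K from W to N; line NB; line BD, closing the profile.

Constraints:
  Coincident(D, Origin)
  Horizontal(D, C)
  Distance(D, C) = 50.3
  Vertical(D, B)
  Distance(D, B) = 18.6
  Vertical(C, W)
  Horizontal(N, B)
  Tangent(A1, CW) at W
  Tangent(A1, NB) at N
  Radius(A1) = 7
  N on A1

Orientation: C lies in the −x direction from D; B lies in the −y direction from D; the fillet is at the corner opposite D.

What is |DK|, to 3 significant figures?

44.8

D is at the origin; DC is horizontal with |DC| = 50.3 and C on the −x side, so C = (-50.3, 0.00). D and B share the same x with |DB| = 18.6 and B on the −y side, so B = (0.00, -18.6). The virtual corner opposite D is at (-50.3, -18.6). A1 meets CW tangentially, so KW is at right angles to CW and the tangent condition forces KN to be normal to NB, with radius 7.0, so the center K sits 7.0 in from both sides at K = (-43.3, -11.6). Then |DK| = |K − D| = 44.8.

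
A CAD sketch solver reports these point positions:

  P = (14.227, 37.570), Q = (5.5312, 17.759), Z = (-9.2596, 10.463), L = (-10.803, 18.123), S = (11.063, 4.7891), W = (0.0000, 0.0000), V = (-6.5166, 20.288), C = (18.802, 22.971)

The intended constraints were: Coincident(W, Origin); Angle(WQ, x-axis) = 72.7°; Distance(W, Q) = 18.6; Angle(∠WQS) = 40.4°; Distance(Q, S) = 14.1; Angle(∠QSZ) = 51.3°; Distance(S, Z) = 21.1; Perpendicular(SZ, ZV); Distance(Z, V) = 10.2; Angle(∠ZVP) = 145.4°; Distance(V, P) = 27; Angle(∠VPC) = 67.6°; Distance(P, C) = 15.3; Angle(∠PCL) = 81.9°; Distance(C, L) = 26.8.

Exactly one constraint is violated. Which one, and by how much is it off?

Distance(C, L) = 26.8 — off by 3.20.

W = (0.00, 0.00) ✓; WQ at 72.70° ✓; |WQ| = 18.60 ✓; ∠WQS = 40.40° ✓; |QS| = 14.10 ✓; ∠QSZ = 51.30° ✓; |SZ| = 21.10 ✓; ∠(SZ, ZV) = 90.00° ✓; |ZV| = 10.20 ✓; ∠ZVP = 145.4° ✓; |VP| = 27.00 ✓; ∠VPC = 67.60° ✓; |PC| = 15.30 ✓; ∠PCL = 81.90° ✓; |CL| = 30.00 ✗.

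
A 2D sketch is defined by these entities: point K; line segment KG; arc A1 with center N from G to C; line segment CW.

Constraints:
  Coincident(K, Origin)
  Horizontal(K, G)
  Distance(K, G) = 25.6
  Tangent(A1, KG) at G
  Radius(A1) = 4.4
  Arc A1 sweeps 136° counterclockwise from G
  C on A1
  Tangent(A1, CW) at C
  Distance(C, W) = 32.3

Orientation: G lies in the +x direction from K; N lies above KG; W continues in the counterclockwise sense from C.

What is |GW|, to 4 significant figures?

36.16

K is at the origin; KG is horizontal with |KG| = 25.6 and G on the +x side, so G = (25.60, 0.000). A1 meets KG tangentially, so NG is at right angles to KG, so N = G + (0, 4.4) = (25.60, 4.400). On A1, G sits at bearing -90° from N; a 136° counterclockwise sweep puts C at bearing 46°, so C = N + 4.4·(cos 46°, sin 46°) = (28.66, 7.565). Tangency of A1 to CW means the radius NC is perpendicular to CW, so CW runs along (−sin 46°, cos 46°); with |CW| = 32.3, W = (5.422, 30.00). Then |GW| = |W − G| = 36.16.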